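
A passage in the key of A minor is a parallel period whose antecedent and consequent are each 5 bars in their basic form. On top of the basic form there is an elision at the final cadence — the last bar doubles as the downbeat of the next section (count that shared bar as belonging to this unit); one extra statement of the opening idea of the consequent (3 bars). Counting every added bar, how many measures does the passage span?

Basic parallel period: 5 + 5 = 10 bars.
10 (basic form) + 3 (extra statement) = 13.
The elision shares a bar with the next section but does not change this unit's count.

13 measures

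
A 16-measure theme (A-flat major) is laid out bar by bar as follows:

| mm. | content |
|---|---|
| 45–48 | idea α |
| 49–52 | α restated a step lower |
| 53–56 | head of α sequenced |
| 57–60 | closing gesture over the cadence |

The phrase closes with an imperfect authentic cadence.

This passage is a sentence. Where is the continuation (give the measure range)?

After the presentation (bars 45–52), the continuation covers the fragmentation through the cadence: measures 53-60.

measures 53–60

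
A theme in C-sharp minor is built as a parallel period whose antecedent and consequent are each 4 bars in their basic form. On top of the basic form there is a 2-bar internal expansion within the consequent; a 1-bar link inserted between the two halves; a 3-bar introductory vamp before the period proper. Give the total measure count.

14 measures

Basic parallel period: 4 + 4 = 8 bars.
8 (basic form) + 2 (internal expansion) + 1 (link) + 3 (introduction) = 14.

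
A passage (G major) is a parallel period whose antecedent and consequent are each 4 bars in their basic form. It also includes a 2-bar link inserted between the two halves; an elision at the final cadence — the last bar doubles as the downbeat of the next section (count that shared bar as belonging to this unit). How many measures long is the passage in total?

Basic parallel period: 4 + 4 = 8 bars.
8 (basic form) + 2 (link) = 10.
The elision shares a bar with the next section but does not change this unit's count.

10 measures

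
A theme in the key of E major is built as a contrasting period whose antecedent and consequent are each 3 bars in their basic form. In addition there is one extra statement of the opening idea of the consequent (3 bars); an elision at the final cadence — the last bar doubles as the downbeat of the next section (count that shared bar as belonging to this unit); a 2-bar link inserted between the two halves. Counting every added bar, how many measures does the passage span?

11 measures

Basic contrasting period: 3 + 3 = 6 bars.
6 (basic form) + 3 (extra statement) + 2 (link) = 11.
The elision shares a bar with the next section but does not change this unit's count.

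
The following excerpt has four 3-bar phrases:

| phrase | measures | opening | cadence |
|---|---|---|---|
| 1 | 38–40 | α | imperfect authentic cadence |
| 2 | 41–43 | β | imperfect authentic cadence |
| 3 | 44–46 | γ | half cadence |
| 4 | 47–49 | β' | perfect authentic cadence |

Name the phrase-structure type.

contrasting double period

Four phrases in two halves: the first half (measures 38–43) ends with an imperfect authentic cadence, the second (measures 44–49) with a perfect authentic cadence — a large antecedent–consequent pair, i.e. a double period.
Phrase 3 begins with different material from phrase 1, making it contrasting.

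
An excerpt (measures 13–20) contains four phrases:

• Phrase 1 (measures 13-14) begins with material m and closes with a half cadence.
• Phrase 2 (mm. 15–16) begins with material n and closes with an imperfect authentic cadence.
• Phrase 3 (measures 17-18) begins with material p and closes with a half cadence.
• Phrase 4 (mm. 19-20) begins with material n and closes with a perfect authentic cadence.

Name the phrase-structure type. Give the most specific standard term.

contrasting double period

Four phrases in two halves: the first half (mm. 13–16) ends with an imperfect authentic cadence, the second (measures 17-20) with a perfect authentic cadence — a large antecedent–consequent pair, i.e. a double period.
Phrase 3 begins with different material from phrase 1, making it contrasting.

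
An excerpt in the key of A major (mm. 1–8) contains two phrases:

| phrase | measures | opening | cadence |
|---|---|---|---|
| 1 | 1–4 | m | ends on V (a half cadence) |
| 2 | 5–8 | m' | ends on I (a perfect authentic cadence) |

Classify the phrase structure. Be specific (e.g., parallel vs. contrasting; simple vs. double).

Phrase 1 ends with a half cadence (weaker) and phrase 2 with a perfect authentic cadence (stronger): antecedent + consequent = a period.
The two phrases open with the same material (m / m'), so the period is parallel.

parallel period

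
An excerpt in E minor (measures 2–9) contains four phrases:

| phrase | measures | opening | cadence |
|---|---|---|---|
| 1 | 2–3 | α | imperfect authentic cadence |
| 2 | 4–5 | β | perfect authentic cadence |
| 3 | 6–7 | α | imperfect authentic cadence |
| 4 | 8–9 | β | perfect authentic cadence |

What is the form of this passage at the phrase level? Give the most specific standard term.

The cadence pattern IAC–PAC–IAC–PAC is weak–strong twice, and phrases 3–4 restate phrases 1–2: a period heard twice, not a double period (which would end weakly at phrase 2).

repeated period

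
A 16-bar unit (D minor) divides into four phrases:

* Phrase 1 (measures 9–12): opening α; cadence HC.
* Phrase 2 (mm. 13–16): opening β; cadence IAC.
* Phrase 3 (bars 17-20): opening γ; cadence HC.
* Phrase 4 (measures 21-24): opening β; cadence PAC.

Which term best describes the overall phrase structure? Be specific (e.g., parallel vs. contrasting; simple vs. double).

contrasting double period

Four phrases in two halves: the first half (mm. 9–16) ends with an imperfect authentic cadence, the second (mm. 17–24) with a perfect authentic cadence — a large antecedent–consequent pair, i.e. a double period.
Phrase 3 begins with different material from phrase 1, making it contrasting.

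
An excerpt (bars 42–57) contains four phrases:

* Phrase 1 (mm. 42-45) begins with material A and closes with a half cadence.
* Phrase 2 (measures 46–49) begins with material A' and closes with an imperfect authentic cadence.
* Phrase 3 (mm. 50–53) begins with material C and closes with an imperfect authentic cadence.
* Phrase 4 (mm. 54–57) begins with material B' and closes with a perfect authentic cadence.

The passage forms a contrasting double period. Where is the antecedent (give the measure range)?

In a double period the four phrases pair into a large antecedent (phrases 1–2, ending imperfect authentic cadence) and a large consequent (phrases 3–4, ending perfect authentic cadence). The antecedent spans bars 42–49.

measures 42–49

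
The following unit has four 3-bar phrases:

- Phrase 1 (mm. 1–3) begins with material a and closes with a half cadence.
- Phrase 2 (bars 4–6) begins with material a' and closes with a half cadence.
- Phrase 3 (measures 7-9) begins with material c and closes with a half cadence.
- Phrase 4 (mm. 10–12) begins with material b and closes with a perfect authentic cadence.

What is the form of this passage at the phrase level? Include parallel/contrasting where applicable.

Four phrases in two halves: the first half (mm. 1-6) ends with a half cadence, the second (mm. 7-12) with a perfect authentic cadence — a large antecedent–consequent pair, i.e. a double period.
Phrase 3 begins with different material from phrase 1, making it contrasting.

contrasting double period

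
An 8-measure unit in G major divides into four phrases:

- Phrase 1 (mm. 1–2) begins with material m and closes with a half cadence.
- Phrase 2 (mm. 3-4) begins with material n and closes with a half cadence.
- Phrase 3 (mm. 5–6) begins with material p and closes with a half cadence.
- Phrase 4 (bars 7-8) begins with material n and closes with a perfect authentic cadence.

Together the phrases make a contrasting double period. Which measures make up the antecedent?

In a double period the first pair of phrases (ending half cadence) is the large antecedent and the second pair (ending perfect authentic cadence) is the large consequent; the antecedent is measures 1–4.

measures 1–4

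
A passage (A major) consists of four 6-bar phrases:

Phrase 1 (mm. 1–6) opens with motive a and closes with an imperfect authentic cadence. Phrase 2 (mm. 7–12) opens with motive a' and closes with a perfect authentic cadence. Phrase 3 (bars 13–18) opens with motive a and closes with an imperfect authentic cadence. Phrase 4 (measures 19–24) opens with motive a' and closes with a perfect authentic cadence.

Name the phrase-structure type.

The cadence pattern IAC–PAC–IAC–PAC is weak–strong twice, and phrases 3–4 restate phrases 1–2: a period heard twice, not a double period (which would end weakly at phrase 2).

repeated period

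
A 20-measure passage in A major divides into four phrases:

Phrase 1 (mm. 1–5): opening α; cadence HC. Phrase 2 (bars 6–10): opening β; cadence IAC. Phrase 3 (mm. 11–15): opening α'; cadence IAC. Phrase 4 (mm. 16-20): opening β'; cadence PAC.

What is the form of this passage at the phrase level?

parallel double period

Four phrases in two halves: the first half (measures 1–10) ends with an imperfect authentic cadence, the second (measures 11–20) with a perfect authentic cadence — a large antecedent–consequent pair, i.e. a double period.
Phrase 3 begins with the same material as phrase 1, making it parallel.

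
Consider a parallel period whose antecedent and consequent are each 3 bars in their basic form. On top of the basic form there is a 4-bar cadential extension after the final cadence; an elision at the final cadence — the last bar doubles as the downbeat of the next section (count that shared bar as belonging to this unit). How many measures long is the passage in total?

10 measures

Basic parallel period: 3 + 3 = 6 bars.
6 (basic form) + 4 (cadential extension) = 10.
The elision shares a bar with the next section but does not change this unit's count.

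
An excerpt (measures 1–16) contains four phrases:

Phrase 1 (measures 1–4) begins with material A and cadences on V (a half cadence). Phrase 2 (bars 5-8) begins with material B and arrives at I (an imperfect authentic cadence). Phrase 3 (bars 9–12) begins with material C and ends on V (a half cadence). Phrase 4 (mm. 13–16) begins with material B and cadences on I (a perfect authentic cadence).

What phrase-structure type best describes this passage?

Four phrases in two halves: the first half (mm. 1-8) ends with an imperfect authentic cadence, the second (measures 9–16) with a perfect authentic cadence — a large antecedent–consequent pair, i.e. a double period.
Phrase 3 begins with different material from phrase 1, making it contrasting.

contrasting double period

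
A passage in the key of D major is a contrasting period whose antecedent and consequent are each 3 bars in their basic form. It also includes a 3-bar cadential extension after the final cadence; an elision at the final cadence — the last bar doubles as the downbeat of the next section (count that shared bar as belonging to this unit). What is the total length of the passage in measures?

Basic contrasting period: 3 + 3 = 6 bars.
6 (basic form) + 3 (cadential extension) = 9.
The elision shares a bar with the next section but does not change this unit's count.

9 measures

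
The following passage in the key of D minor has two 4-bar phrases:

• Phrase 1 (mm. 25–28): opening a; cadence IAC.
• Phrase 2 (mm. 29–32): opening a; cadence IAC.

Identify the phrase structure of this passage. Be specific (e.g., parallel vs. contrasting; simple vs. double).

Both phrases have the same opening (a) and the same cadence (imperfect authentic cadence): the second is a restatement, not a consequent, so this is a repeated phrase rather than a period.

repeated phrase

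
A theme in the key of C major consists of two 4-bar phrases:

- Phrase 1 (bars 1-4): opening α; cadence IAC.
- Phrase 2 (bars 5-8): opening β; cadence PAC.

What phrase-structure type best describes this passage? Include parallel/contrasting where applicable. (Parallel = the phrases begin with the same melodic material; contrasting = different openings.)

contrasting period

Phrase 1 ends with an imperfect authentic cadence (weaker) and phrase 2 with a perfect authentic cadence (stronger): antecedent + consequent = a period.
The two phrases open with different material (α / β), so the period is contrasting.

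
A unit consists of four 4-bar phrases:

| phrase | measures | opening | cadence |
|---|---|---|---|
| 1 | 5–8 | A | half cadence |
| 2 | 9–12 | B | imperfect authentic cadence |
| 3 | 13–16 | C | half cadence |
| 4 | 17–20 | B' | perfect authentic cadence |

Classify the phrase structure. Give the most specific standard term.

contrasting double period

Four phrases in two halves: the first half (mm. 5-12) ends with an imperfect authentic cadence, the second (mm. 13–20) with a perfect authentic cadence — a large antecedent–consequent pair, i.e. a double period.
Phrase 3 begins with different material from phrase 1, making it contrasting.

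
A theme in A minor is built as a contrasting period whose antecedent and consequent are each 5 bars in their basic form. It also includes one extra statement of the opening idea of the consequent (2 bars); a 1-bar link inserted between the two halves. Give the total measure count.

Basic contrasting period: 5 + 5 = 10 bars.
10 (basic form) + 2 (extra statement) + 1 (link) = 13.

13 measures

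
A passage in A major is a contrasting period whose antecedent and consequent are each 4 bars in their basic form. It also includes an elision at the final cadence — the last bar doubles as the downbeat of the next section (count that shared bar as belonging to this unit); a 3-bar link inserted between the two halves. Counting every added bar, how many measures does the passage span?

11 measures

Basic contrasting period: 4 + 4 = 8 bars.
8 (basic form) + 3 (link) = 11.
The elision shares a bar with the next section but does not change this unit's count.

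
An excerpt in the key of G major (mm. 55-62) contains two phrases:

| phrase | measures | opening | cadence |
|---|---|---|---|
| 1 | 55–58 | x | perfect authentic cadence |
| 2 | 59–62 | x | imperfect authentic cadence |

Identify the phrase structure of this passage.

phrase group

The second phrase closes with an imperfect authentic cadence, which is not stronger than the first phrase's perfect authentic cadence; without a weak→strong cadential pair there is no antecedent–consequent relationship, so this is a phrase group rather than a period.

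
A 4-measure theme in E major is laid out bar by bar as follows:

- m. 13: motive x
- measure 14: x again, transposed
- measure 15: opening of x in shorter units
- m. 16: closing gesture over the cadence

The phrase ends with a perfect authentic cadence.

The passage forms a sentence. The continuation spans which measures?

measures 15–16

After the presentation (bars 13–14), the continuation covers the fragmentation through the cadence: measures 15-16.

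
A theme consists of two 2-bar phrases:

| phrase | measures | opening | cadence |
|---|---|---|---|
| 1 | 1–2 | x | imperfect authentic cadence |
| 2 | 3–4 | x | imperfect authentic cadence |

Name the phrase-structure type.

repeated phrase

Both phrases have the same opening (x) and the same cadence (imperfect authentic cadence): the second is a restatement, not a consequent, so this is a repeated phrase rather than a period.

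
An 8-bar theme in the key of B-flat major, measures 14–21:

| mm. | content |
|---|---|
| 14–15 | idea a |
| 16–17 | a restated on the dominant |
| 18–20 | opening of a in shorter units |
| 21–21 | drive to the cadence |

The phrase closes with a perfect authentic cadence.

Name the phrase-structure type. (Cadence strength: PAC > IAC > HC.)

Basic idea (mm. 14-15) + its repetition (bars 16–17) form the presentation; fragmentation and cadence (bars 18-21) form the continuation — the 8-bar whole is a sentence.

sentence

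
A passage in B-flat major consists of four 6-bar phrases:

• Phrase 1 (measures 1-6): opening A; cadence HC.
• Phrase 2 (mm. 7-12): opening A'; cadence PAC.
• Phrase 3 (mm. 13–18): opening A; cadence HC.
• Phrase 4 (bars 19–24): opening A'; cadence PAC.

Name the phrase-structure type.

The cadence pattern HC–PAC–HC–PAC is weak–strong twice, and phrases 3–4 restate phrases 1–2: a period heard twice, not a double period (which would end weakly at phrase 2).

repeated period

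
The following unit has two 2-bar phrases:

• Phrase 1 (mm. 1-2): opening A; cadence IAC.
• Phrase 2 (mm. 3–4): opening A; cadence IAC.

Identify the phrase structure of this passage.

Both phrases have the same opening (A) and the same cadence (imperfect authentic cadence): the second is a restatement, not a consequent, so this is a repeated phrase rather than a period.

repeated phrase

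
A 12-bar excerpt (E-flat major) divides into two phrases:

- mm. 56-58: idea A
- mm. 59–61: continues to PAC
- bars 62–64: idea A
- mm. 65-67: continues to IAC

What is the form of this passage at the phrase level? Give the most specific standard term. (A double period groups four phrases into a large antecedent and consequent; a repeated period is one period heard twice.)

The second phrase closes with an imperfect authentic cadence, which is not stronger than the first phrase's perfect authentic cadence; without a weak→strong cadential pair there is no antecedent–consequent relationship, so this is a phrase group rather than a period.

phrase group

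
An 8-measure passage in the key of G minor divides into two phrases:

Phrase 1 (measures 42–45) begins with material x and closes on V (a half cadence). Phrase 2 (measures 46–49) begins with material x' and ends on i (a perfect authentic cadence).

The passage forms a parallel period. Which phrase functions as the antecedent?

The phrase ending with the weaker cadence (half cadence) is the antecedent; the one ending more conclusively (perfect authentic cadence) is the consequent. The antecedent is phrase 1.

phrase 1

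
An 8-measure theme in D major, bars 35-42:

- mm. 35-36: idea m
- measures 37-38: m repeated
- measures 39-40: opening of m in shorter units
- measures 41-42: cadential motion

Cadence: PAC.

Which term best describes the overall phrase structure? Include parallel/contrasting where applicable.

Basic idea (mm. 35–36) + its repetition (mm. 37–38) form the presentation; fragmentation and cadence (bars 39-42) form the continuation — the 8-bar whole is a sentence.

sentence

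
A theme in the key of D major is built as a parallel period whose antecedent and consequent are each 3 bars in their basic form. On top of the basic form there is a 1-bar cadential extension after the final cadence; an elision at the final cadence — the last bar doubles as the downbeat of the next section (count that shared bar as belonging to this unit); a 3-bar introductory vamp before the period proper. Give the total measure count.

Basic parallel period: 3 + 3 = 6 bars.
6 (basic form) + 1 (cadential extension) + 3 (introduction) = 10.
The elision shares a bar with the next section but does not change this unit's count.

10 measures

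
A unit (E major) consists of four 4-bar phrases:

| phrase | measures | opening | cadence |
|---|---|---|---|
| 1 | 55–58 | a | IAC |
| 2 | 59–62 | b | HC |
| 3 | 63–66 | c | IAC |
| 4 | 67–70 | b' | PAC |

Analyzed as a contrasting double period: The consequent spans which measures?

measures 63–70

In a double period the four phrases pair into a large antecedent (phrases 1–2, ending half cadence) and a large consequent (phrases 3–4, ending perfect authentic cadence). The consequent spans mm. 63–70.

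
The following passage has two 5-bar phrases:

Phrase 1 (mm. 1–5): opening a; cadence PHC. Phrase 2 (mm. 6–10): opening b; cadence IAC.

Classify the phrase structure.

contrasting period

Phrase 1 ends with a Phrygian half cadence (weaker) and phrase 2 with an imperfect authentic cadence (stronger): antecedent + consequent = a period.
The two phrases open with different material (a / b), so the period is contrasting.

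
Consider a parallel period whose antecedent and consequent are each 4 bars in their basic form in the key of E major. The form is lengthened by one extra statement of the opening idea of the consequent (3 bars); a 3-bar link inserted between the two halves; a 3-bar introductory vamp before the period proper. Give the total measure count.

17 measures

Basic parallel period: 4 + 4 = 8 bars.
8 (basic form) + 3 (extra statement) + 3 (link) + 3 (introduction) = 17.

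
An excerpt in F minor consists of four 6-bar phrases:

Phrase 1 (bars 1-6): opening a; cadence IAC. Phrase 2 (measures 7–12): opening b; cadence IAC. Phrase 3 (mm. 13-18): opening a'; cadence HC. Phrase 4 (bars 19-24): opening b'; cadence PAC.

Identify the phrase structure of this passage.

Four phrases in two halves: the first half (bars 1–12) ends with an imperfect authentic cadence, the second (measures 13–24) with a perfect authentic cadence — a large antecedent–consequent pair, i.e. a double period.
Phrase 3 begins with the same material as phrase 1, making it parallel.

parallel double period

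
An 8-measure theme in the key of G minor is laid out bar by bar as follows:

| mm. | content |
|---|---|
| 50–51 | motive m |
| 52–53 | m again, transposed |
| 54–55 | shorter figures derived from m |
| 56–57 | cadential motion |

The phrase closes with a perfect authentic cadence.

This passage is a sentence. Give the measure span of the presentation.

The presentation of a sentence is the basic idea (measures 50–51) plus its repetition (measures 52–53); the presentation is therefore measures 50–53.

measures 50–53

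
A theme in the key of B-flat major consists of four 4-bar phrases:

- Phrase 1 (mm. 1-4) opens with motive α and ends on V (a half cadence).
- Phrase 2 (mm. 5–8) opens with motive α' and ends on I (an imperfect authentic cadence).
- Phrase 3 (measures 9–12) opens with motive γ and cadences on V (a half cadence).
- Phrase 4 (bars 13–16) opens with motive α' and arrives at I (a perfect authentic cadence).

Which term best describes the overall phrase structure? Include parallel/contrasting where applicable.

Four phrases in two halves: the first half (mm. 1–8) ends with an imperfect authentic cadence, the second (bars 9–16) with a perfect authentic cadence — a large antecedent–consequent pair, i.e. a double period.
Phrase 3 begins with different material from phrase 1, making it contrasting.

contrasting double period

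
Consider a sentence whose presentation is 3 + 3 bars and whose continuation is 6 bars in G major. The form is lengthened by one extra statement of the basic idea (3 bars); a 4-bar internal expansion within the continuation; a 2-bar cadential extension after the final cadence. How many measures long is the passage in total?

Basic sentence: 3 + 3 + 6 = 12 bars.
12 (basic form) + 3 (extra statement) + 4 (internal expansion) + 2 (cadential extension) = 21.

21 measures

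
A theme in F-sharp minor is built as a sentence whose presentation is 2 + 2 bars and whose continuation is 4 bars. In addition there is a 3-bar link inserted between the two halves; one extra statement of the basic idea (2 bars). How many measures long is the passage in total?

Basic sentence: 2 + 2 + 4 = 8 bars.
8 (basic form) + 3 (link) + 2 (extra statement) = 13.

13 measures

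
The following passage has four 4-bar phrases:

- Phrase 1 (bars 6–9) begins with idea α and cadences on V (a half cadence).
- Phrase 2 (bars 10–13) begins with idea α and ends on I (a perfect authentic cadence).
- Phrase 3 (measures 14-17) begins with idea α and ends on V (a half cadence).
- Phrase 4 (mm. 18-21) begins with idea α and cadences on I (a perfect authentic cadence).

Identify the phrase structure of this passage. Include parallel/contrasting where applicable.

The cadence pattern HC–PAC–HC–PAC is weak–strong twice, and phrases 3–4 restate phrases 1–2: a period heard twice, not a double period (which would end weakly at phrase 2).

repeated period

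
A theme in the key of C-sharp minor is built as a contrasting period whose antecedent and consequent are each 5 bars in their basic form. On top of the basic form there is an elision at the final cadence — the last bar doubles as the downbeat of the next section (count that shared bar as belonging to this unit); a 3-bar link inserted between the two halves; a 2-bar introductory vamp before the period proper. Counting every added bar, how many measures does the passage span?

Basic contrasting period: 5 + 5 = 10 bars.
10 (basic form) + 3 (link) + 2 (introduction) = 15.
The elision shares a bar with the next section but does not change this unit's count.

15 measures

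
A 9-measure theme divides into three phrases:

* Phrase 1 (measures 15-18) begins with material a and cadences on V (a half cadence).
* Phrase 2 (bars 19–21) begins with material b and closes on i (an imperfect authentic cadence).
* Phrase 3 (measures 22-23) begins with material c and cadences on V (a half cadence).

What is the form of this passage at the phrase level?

The final phrase closes with a half cadence, which is not stronger than the preceding imperfect authentic cadence; the 3 phrases lack an overall antecedent–consequent design and so form a phrase group.

phrase group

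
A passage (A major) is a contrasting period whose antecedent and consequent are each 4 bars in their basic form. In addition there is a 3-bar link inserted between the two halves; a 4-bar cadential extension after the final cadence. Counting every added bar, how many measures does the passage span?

Basic contrasting period: 4 + 4 = 8 bars.
8 (basic form) + 3 (link) + 4 (cadential extension) = 15.

15 measures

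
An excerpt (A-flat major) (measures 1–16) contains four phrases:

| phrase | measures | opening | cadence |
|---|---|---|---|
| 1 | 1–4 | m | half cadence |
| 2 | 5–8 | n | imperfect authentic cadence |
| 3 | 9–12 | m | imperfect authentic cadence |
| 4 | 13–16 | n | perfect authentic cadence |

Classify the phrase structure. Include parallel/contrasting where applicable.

parallel double period

Four phrases in two halves: the first half (mm. 1–8) ends with an imperfect authentic cadence, the second (bars 9–16) with a perfect authentic cadence — a large antecedent–consequent pair, i.e. a double period.
Phrase 3 begins with the same material as phrase 1, making it parallel.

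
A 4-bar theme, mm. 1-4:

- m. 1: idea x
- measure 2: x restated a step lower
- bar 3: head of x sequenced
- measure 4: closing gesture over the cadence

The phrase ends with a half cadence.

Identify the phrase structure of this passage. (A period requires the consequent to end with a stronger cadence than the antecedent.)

Basic idea (measure 1) + its repetition (m. 2) form the presentation; fragmentation and cadence (mm. 3–4) form the continuation — the 4-bar whole is a sentence.

sentence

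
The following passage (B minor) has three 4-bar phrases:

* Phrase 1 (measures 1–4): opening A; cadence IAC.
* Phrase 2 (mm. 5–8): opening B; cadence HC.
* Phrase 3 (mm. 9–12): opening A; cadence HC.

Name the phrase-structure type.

phrase group

The final phrase closes with a half cadence, which is not stronger than the preceding half cadence; the 3 phrases lack an overall antecedent–consequent design and so form a phrase group.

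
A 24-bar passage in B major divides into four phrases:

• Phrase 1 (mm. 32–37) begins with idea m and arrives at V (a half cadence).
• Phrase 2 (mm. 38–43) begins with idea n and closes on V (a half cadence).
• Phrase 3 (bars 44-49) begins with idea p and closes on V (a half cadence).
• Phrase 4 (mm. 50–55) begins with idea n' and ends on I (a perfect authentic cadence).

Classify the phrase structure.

Four phrases in two halves: the first half (measures 32–43) ends with a half cadence, the second (bars 44–55) with a perfect authentic cadence — a large antecedent–consequent pair, i.e. a double period.
Phrase 3 begins with different material from phrase 1, making it contrasting.

contrasting double period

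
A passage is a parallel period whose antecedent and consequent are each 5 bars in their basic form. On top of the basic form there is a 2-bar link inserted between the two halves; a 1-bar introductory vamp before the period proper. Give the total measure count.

Basic parallel period: 5 + 5 = 10 bars.
10 (basic form) + 2 (link) + 1 (introduction) = 13.

13 measures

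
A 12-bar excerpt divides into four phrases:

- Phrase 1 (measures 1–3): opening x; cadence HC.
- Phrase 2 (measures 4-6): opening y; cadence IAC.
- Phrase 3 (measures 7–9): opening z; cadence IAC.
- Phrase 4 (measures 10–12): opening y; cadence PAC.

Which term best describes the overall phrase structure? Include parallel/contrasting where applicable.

Four phrases in two halves: the first half (mm. 1–6) ends with an imperfect authentic cadence, the second (bars 7–12) with a perfect authentic cadence — a large antecedent–consequent pair, i.e. a double period.
Phrase 3 begins with different material from phrase 1, making it contrasting.

contrasting double period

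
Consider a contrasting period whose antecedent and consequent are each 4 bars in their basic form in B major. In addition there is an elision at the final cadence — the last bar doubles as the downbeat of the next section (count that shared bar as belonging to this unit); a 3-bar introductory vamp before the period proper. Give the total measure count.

11 measures

Basic contrasting period: 4 + 4 = 8 bars.
8 (basic form) + 3 (introduction) = 11.
The elision shares a bar with the next section but does not change this unit's count.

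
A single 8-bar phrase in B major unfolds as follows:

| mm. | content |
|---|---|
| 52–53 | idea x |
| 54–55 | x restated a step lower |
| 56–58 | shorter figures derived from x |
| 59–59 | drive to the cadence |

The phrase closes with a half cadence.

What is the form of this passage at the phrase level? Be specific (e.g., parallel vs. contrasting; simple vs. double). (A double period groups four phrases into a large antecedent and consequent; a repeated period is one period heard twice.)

Basic idea (mm. 52–53) + its repetition (mm. 54–55) form the presentation; fragmentation and cadence (mm. 56–59) form the continuation — the 8-bar whole is a sentence.

sentence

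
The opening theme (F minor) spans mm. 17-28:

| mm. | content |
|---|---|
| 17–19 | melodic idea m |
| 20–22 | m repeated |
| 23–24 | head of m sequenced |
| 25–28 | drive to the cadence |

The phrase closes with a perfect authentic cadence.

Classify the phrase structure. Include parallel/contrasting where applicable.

Basic idea (bars 17–19) + its repetition (bars 20–22) form the presentation; fragmentation and cadence (mm. 23–28) form the continuation — the 12-bar whole is a sentence.

sentence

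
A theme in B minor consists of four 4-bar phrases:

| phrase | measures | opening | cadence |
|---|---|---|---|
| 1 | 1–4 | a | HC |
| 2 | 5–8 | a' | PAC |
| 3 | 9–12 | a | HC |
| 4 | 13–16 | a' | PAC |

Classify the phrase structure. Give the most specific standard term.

repeated period

The cadence pattern HC–PAC–HC–PAC is weak–strong twice, and phrases 3–4 restate phrases 1–2: a period heard twice, not a double period (which would end weakly at phrase 2).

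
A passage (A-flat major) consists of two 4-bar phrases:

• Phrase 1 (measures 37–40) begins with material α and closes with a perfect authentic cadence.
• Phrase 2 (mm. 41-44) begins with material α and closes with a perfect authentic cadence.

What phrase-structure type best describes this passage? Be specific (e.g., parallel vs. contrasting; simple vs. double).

Both phrases have the same opening (α) and the same cadence (perfect authentic cadence): the second is a restatement, not a consequent, so this is a repeated phrase rather than a period.

repeated phrase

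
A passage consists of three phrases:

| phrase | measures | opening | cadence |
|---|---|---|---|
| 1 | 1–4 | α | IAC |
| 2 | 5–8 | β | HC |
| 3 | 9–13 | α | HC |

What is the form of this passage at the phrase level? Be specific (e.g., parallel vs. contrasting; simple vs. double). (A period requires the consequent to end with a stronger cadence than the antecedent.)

The final phrase closes with a half cadence, which is not stronger than the preceding half cadence; the 3 phrases lack an overall antecedent–consequent design and so form a phrase group.

phrase group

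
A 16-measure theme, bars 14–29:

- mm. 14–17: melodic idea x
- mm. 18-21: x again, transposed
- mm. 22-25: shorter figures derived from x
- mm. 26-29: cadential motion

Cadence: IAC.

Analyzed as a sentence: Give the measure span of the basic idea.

The presentation of a sentence is the basic idea (mm. 14–17) plus its repetition (bars 18–21); the basic idea is therefore bars 14–17.

measures 14–17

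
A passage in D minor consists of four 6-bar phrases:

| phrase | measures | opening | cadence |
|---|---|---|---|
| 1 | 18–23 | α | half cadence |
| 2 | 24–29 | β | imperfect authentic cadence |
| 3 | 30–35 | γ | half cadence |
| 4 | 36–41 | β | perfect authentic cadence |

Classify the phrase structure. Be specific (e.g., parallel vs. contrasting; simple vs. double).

contrasting double period

Four phrases in two halves: the first half (bars 18-29) ends with an imperfect authentic cadence, the second (measures 30-41) with a perfect authentic cadence — a large antecedent–consequent pair, i.e. a double period.
Phrase 3 begins with different material from phrase 1, making it contrasting.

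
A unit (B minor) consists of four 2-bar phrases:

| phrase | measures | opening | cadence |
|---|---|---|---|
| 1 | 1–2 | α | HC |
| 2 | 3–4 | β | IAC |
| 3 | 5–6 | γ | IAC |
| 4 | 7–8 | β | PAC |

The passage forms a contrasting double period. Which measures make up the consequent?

measures 5–8

In a double period the first pair of phrases (ending imperfect authentic cadence) is the large antecedent and the second pair (ending perfect authentic cadence) is the large consequent; the consequent is measures 5–8.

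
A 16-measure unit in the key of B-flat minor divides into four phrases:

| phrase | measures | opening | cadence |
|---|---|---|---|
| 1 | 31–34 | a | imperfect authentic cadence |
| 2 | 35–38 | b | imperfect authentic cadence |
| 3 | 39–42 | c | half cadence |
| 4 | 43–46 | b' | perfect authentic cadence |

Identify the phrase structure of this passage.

Four phrases in two halves: the first half (measures 31–38) ends with an imperfect authentic cadence, the second (bars 39–46) with a perfect authentic cadence — a large antecedent–consequent pair, i.e. a double period.
Phrase 3 begins with different material from phrase 1, making it contrasting.

contrasting double period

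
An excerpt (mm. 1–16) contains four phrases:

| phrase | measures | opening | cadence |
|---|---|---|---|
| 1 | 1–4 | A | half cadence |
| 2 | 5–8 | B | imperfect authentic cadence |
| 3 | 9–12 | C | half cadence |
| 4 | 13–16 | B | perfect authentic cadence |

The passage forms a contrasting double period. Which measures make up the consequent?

In a double period the four phrases pair into a large antecedent (phrases 1–2, ending imperfect authentic cadence) and a large consequent (phrases 3–4, ending perfect authentic cadence). The consequent spans measures 9-16.

measures 9–16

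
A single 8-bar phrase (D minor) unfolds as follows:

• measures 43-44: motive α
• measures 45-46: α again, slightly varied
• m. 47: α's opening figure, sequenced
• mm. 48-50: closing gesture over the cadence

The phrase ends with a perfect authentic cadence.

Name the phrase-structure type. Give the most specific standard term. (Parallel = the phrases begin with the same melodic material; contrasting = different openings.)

Basic idea (mm. 43–44) + its repetition (bars 45–46) form the presentation; fragmentation and cadence (mm. 47–50) form the continuation — the 8-bar whole is a sentence.

sentence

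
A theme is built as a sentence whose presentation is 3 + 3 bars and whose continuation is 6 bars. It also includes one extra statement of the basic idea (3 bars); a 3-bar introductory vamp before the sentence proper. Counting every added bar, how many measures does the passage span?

18 measures

Basic sentence: 3 + 3 + 6 = 12 bars.
12 (basic form) + 3 (extra statement) + 3 (introduction) = 18.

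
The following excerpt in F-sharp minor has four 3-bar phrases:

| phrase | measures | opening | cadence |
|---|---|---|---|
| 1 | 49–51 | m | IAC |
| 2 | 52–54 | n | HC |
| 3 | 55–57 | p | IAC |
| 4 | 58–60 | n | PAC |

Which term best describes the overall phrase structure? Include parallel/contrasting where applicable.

Four phrases in two halves: the first half (measures 49-54) ends with a half cadence, the second (measures 55–60) with a perfect authentic cadence — a large antecedent–consequent pair, i.e. a double period.
Phrase 3 begins with different material from phrase 1, making it contrasting.

contrasting double period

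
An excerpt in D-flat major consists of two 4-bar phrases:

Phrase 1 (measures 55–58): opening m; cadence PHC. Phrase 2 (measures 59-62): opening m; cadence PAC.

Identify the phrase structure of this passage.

parallel period

Phrase 1 ends with a Phrygian half cadence (weaker) and phrase 2 with a perfect authentic cadence (stronger): antecedent + consequent = a period.
The two phrases open with the same material (m / m), so the period is parallel.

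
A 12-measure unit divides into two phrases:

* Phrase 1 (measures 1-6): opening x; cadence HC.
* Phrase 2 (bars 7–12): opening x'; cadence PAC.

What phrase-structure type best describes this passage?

Phrase 1 ends with a half cadence (weaker) and phrase 2 with a perfect authentic cadence (stronger): antecedent + consequent = a period.
The two phrases open with the same material (x / x'), so the period is parallel.

parallel period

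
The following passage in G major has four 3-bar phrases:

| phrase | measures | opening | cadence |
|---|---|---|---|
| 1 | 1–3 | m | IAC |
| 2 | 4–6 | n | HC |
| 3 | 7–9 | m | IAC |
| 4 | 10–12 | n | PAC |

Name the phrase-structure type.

parallel double period

Four phrases in two halves: the first half (mm. 1–6) ends with a half cadence, the second (mm. 7–12) with a perfect authentic cadence — a large antecedent–consequent pair, i.e. a double period.
Phrase 3 begins with the same material as phrase 1, making it parallel.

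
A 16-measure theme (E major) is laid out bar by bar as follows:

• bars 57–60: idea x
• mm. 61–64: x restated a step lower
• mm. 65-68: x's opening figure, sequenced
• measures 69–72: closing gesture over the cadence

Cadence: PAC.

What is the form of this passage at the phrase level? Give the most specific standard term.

Basic idea (mm. 57-60) + its repetition (measures 61–64) form the presentation; fragmentation and cadence (mm. 65–72) form the continuation — the 16-bar whole is a sentence.

sentence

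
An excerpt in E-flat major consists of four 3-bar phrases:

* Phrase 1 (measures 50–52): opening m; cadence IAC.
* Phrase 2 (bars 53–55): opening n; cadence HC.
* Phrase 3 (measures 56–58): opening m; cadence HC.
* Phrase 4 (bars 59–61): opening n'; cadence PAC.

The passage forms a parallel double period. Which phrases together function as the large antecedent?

In a double period the first pair of phrases (ending half cadence) is the large antecedent and the second pair (ending perfect authentic cadence) is the large consequent; the antecedent is phrases 1 and 2.

phrases 1 and 2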